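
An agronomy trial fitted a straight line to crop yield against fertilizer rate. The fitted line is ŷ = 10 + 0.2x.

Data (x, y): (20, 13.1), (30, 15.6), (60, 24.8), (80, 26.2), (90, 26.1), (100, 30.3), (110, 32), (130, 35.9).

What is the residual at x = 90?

r = -1.9

ŷ = 10 + 0.2·90 = 28
r = 26.1 − 28 = -1.9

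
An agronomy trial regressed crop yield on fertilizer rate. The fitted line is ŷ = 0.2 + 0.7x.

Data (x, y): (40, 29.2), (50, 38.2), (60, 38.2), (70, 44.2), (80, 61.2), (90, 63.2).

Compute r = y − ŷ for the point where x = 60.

ŷ = 0.2 + 0.7·60 = 42.2
r = 38.2 − 42.2 = -4

r = -4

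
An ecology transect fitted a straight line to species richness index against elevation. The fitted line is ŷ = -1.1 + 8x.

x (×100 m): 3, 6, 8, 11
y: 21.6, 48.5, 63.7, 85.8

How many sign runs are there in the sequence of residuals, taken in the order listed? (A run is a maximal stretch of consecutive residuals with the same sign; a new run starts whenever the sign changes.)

3 runs

x=3: ŷ = -1.1 + 8·3 = 22.9; e = 21.6 − 22.9 = -1.3
x=6: ŷ = -1.1 + 8·6 = 46.9; e = 48.5 − 46.9 = 1.6
x=8: ŷ = -1.1 + 8·8 = 62.9; e = 63.7 − 62.9 = 0.8
x=11: ŷ = -1.1 + 8·11 = 86.9; e = 85.8 − 86.9 = -1.1
Signs: − + + −
Runs: −×1, +×2, −×1 → 3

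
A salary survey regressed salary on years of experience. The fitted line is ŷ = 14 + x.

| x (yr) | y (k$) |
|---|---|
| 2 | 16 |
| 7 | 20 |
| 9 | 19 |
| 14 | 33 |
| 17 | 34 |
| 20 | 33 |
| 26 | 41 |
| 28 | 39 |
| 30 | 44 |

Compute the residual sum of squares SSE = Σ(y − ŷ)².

x=2: ŷ = 14 + 2 = 16; e = 16 − 16 = 0
x=7: ŷ = 14 + 7 = 21; e = 20 − 21 = -1
x=9: ŷ = 14 + 9 = 23; e = 19 − 23 = -4
x=14: ŷ = 14 + 14 = 28; e = 33 − 28 = 5
x=17: ŷ = 14 + 17 = 31; e = 34 − 31 = 3
x=20: ŷ = 14 + 20 = 34; e = 33 − 34 = -1
x=26: ŷ = 14 + 26 = 40; e = 41 − 40 = 1
x=28: ŷ = 14 + 28 = 42; e = 39 − 42 = -3
x=30: ŷ = 14 + 30 = 44; e = 44 − 44 = 0
SSE = 0 + 1 + 16 + 25 + 9 + 1 + 1 + 9 + 0 = 62

SSE = 62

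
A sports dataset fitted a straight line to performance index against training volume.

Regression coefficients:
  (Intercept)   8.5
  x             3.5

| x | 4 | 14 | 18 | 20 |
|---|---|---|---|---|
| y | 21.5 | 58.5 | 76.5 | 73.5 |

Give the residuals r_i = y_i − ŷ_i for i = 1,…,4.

x=4: ŷ = 8.5 + 3.5·4 = 22.5; r = 21.5 − 22.5 = -1
x=14: ŷ = 8.5 + 3.5·14 = 57.5; r = 58.5 − 57.5 = 1
x=18: ŷ = 8.5 + 3.5·18 = 71.5; r = 76.5 − 71.5 = 5
x=20: ŷ = 8.5 + 3.5·20 = 78.5; r = 73.5 − 78.5 = -5

-1, 1, 5, -5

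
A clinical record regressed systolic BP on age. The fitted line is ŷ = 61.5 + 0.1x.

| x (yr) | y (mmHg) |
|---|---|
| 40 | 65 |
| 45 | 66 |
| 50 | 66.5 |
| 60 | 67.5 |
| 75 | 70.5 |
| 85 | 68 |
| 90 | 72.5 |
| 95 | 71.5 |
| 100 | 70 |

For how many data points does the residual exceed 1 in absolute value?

x=40: ŷ = 61.5 + 0.1·40 = 65.5; r = 65 − 65.5 = -0.5
x=45: ŷ = 61.5 + 0.1·45 = 66; r = 66 − 66 = 0
x=50: ŷ = 61.5 + 0.1·50 = 66.5; r = 66.5 − 66.5 = 0
x=60: ŷ = 61.5 + 0.1·60 = 67.5; r = 67.5 − 67.5 = 0
x=75: ŷ = 61.5 + 0.1·75 = 69; r = 70.5 − 69 = 1.5
x=85: ŷ = 61.5 + 0.1·85 = 70; r = 68 − 70 = -2
x=90: ŷ = 61.5 + 0.1·90 = 70.5; r = 72.5 − 70.5 = 2
x=95: ŷ = 61.5 + 0.1·95 = 71; r = 71.5 − 71 = 0.5
x=100: ŷ = 61.5 + 0.1·100 = 71.5; r = 70 − 71.5 = -1.5
|r| > 1: x=75 (|r|=1.5), x=85 (|r|=2), x=90 (|r|=2), x=100 (|r|=1.5) → 4

4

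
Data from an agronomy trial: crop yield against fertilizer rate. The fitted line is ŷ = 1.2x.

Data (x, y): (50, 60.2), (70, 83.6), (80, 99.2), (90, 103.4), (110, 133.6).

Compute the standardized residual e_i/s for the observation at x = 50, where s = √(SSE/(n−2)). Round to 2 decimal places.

0.06

x=50: ŷ = 1.2·50 = 60; e = 60.2 − 60 = 0.2
x=70: ŷ = 1.2·70 = 84; e = 83.6 − 84 = -0.4
x=80: ŷ = 1.2·80 = 96; e = 99.2 − 96 = 3.2
x=90: ŷ = 1.2·90 = 108; e = 103.4 − 108 = -4.6
x=110: ŷ = 1.2·110 = 132; e = 133.6 − 132 = 1.6
SSE = 0.04 + 0.16 + 10.24 + 21.16 + 2.56 = 34.16
s = √(34.16/3) = 3.37441
e/s = 0.2 / 3.37441 = 0.06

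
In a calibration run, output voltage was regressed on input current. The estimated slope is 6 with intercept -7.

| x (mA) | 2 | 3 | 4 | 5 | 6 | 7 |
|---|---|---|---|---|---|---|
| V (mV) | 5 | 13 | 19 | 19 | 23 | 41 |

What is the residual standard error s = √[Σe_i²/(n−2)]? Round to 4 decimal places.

x=2: V̂ = -7 + 6·2 = 5; e = 5 − 5 = 0
x=3: V̂ = -7 + 6·3 = 11; e = 13 − 11 = 2
x=4: V̂ = -7 + 6·4 = 17; e = 19 − 17 = 2
x=5: V̂ = -7 + 6·5 = 23; e = 19 − 23 = -4
x=6: V̂ = -7 + 6·6 = 29; e = 23 − 29 = -6
x=7: V̂ = -7 + 6·7 = 35; e = 41 − 35 = 6
SSE = 0 + 4 + 4 + 16 + 36 + 36 = 96
s = √(96/4) = √24 ≈ 4.8990

s = 4.8990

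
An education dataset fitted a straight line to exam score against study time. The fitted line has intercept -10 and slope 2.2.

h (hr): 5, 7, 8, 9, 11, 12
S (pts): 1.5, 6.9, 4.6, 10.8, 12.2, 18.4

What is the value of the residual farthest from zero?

h=5: Ŝ = -10 + 2.2·5 = 1; e = 1.5 − 1 = 0.5
h=7: Ŝ = -10 + 2.2·7 = 5.4; e = 6.9 − 5.4 = 1.5
h=8: Ŝ = -10 + 2.2·8 = 7.6; e = 4.6 − 7.6 = -3
h=9: Ŝ = -10 + 2.2·9 = 9.8; e = 10.8 − 9.8 = 1
h=11: Ŝ = -10 + 2.2·11 = 14.2; e = 12.2 − 14.2 = -2
h=12: Ŝ = -10 + 2.2·12 = 16.4; e = 18.4 − 16.4 = 2
Largest |e| is 3 at h = 8, residual -3.

e = -3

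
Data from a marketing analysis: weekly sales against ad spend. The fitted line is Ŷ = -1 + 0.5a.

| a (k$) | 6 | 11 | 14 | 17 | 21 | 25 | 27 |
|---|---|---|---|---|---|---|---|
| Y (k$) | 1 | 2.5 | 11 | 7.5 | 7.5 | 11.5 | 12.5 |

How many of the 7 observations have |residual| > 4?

a=6: Ŷ = -1 + 0.5·6 = 2; e = 1 − 2 = -1
a=11: Ŷ = -1 + 0.5·11 = 4.5; e = 2.5 − 4.5 = -2
a=14: Ŷ = -1 + 0.5·14 = 6; e = 11 − 6 = 5
a=17: Ŷ = -1 + 0.5·17 = 7.5; e = 7.5 − 7.5 = 0
a=21: Ŷ = -1 + 0.5·21 = 9.5; e = 7.5 − 9.5 = -2
a=25: Ŷ = -1 + 0.5·25 = 11.5; e = 11.5 − 11.5 = 0
a=27: Ŷ = -1 + 0.5·27 = 12.5; e = 12.5 − 12.5 = 0
|e| > 4: a=14 (|e|=5) → 1

1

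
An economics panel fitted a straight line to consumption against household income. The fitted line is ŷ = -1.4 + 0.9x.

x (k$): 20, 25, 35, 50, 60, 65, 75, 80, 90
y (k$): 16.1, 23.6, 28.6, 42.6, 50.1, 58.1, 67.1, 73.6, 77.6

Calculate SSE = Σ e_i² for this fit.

SSE = 31

x=20: ŷ = -1.4 + 0.9·20 = 16.6; e = 16.1 − 16.6 = -0.5
x=25: ŷ = -1.4 + 0.9·25 = 21.1; e = 23.6 − 21.1 = 2.5
x=35: ŷ = -1.4 + 0.9·35 = 30.1; e = 28.6 − 30.1 = -1.5
x=50: ŷ = -1.4 + 0.9·50 = 43.6; e = 42.6 − 43.6 = -1
x=60: ŷ = -1.4 + 0.9·60 = 52.6; e = 50.1 − 52.6 = -2.5
x=65: ŷ = -1.4 + 0.9·65 = 57.1; e = 58.1 − 57.1 = 1
x=75: ŷ = -1.4 + 0.9·75 = 66.1; e = 67.1 − 66.1 = 1
x=80: ŷ = -1.4 + 0.9·80 = 70.6; e = 73.6 − 70.6 = 3
x=90: ŷ = -1.4 + 0.9·90 = 79.6; e = 77.6 − 79.6 = -2
SSE = 0.25 + 6.25 + 2.25 + 1 + 6.25 + 1 + 1 + 9 + 4 = 31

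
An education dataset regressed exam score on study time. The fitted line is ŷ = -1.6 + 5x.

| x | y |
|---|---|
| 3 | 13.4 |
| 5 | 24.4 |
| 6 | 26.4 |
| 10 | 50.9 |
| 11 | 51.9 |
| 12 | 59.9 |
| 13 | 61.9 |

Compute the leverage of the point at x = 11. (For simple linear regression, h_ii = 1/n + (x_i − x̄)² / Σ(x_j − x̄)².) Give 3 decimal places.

h = 0.209

x̄ = (3 + 5 + 6 + 10 + 11 + 12 + 13)/7 = 8.57143
Σ(x − x̄)² = 31.0408 + 12.7551 + 6.61224 + 2.04082 + 5.89796 + 11.7551 + 19.6122 = 89.7143
h = 1/7 + (2.42857)²/89.7143 = 0.142857 + 0.0657416 = 0.209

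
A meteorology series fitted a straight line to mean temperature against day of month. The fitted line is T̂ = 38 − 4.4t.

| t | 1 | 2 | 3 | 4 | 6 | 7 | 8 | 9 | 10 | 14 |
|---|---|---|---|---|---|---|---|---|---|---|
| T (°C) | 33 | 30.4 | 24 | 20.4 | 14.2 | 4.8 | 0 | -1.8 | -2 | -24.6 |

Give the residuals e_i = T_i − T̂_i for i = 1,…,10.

-0.6, 1.2, -0.8, 0, 2.6, -2.4, -2.8, -0.2, 4, -1

t=1: T̂ = 38 − 4.4·1 = 33.6; e = 33 − 33.6 = -0.6
t=2: T̂ = 38 − 4.4·2 = 29.2; e = 30.4 − 29.2 = 1.2
t=3: T̂ = 38 − 4.4·3 = 24.8; e = 24 − 24.8 = -0.8
t=4: T̂ = 38 − 4.4·4 = 20.4; e = 20.4 − 20.4 = 0
t=6: T̂ = 38 − 4.4·6 = 11.6; e = 14.2 − 11.6 = 2.6
t=7: T̂ = 38 − 4.4·7 = 7.2; e = 4.8 − 7.2 = -2.4
t=8: T̂ = 38 − 4.4·8 = 2.8; e = 0 − 2.8 = -2.8
t=9: T̂ = 38 − 4.4·9 = -1.6; e = -1.8 − (-1.6) = -0.2
t=10: T̂ = 38 − 4.4·10 = -6; e = -2 − (-6) = 4
t=14: T̂ = 38 − 4.4·14 = -23.6; e = -24.6 − (-23.6) = -1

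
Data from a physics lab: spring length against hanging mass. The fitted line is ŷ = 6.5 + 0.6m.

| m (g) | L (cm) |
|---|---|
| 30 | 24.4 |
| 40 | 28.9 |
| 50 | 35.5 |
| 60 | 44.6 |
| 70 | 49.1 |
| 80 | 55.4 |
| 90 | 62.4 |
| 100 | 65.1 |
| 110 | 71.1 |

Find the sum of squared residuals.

SSE = 16.68

m=30: ŷ = 6.5 + 0.6·30 = 24.5; r = 24.4 − 24.5 = -0.1
m=40: ŷ = 6.5 + 0.6·40 = 30.5; r = 28.9 − 30.5 = -1.6
m=50: ŷ = 6.5 + 0.6·50 = 36.5; r = 35.5 − 36.5 = -1
m=60: ŷ = 6.5 + 0.6·60 = 42.5; r = 44.6 − 42.5 = 2.1
m=70: ŷ = 6.5 + 0.6·70 = 48.5; r = 49.1 − 48.5 = 0.6
m=80: ŷ = 6.5 + 0.6·80 = 54.5; r = 55.4 − 54.5 = 0.9
m=90: ŷ = 6.5 + 0.6·90 = 60.5; r = 62.4 − 60.5 = 1.9
m=100: ŷ = 6.5 + 0.6·100 = 66.5; r = 65.1 − 66.5 = -1.4
m=110: ŷ = 6.5 + 0.6·110 = 72.5; r = 71.1 − 72.5 = -1.4
SSE = 0.01 + 2.56 + 1 + 4.41 + 0.36 + 0.81 + 3.61 + 1.96 + 1.96 = 16.68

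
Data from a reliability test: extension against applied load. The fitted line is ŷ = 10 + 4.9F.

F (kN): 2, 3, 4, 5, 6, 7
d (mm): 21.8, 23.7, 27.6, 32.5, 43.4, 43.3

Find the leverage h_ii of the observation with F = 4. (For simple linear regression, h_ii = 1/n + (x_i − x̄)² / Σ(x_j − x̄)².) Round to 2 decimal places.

h = 0.18

F̄ = (2 + 3 + 4 + 5 + 6 + 7)/6 = 4.5
Σ(F − F̄)² = 6.25 + 2.25 + 0.25 + 0.25 + 2.25 + 6.25 = 17.5
h = 1/6 + (-0.5)²/17.5 = 0.166667 + 0.0142857 = 0.18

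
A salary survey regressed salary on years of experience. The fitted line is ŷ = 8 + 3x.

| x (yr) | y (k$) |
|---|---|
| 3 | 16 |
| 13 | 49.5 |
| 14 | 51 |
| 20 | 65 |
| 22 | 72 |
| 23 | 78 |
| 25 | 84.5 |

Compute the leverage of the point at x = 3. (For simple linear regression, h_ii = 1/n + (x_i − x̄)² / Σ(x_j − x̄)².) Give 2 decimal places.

x̄ = (3 + 13 + 14 + 20 + 22 + 23 + 25)/7 = 17.1429
Σ(x − x̄)² = 200.02 + 17.1633 + 9.87755 + 8.16327 + 23.5918 + 34.3061 + 61.7347 = 354.857
h = 1/7 + (-14.1429)²/354.857 = 0.142857 + 0.563665 = 0.71

h = 0.71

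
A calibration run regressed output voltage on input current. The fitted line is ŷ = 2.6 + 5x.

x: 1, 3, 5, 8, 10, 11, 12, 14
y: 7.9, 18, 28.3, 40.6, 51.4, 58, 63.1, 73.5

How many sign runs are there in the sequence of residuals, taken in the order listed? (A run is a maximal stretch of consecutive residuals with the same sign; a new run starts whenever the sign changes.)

x=1: ŷ = 2.6 + 5·1 = 7.6; e = 7.9 − 7.6 = 0.3
x=3: ŷ = 2.6 + 5·3 = 17.6; e = 18 − 17.6 = 0.4
x=5: ŷ = 2.6 + 5·5 = 27.6; e = 28.3 − 27.6 = 0.7
x=8: ŷ = 2.6 + 5·8 = 42.6; e = 40.6 − 42.6 = -2
x=10: ŷ = 2.6 + 5·10 = 52.6; e = 51.4 − 52.6 = -1.2
x=11: ŷ = 2.6 + 5·11 = 57.6; e = 58 − 57.6 = 0.4
x=12: ŷ = 2.6 + 5·12 = 62.6; e = 63.1 − 62.6 = 0.5
x=14: ŷ = 2.6 + 5·14 = 72.6; e = 73.5 − 72.6 = 0.9
Signs: + + + − − + + +
Runs: +×3, −×2, +×3 → 3

3 runs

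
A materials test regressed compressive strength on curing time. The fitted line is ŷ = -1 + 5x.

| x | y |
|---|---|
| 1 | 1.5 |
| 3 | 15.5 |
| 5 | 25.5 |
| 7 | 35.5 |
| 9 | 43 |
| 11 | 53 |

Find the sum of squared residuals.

SSE = 15

x=1: ŷ = -1 + 5·1 = 4; r = 1.5 − 4 = -2.5
x=3: ŷ = -1 + 5·3 = 14; r = 15.5 − 14 = 1.5
x=5: ŷ = -1 + 5·5 = 24; r = 25.5 − 24 = 1.5
x=7: ŷ = -1 + 5·7 = 34; r = 35.5 − 34 = 1.5
x=9: ŷ = -1 + 5·9 = 44; r = 43 − 44 = -1
x=11: ŷ = -1 + 5·11 = 54; r = 53 − 54 = -1
SSE = 6.25 + 2.25 + 2.25 + 2.25 + 1 + 1 = 15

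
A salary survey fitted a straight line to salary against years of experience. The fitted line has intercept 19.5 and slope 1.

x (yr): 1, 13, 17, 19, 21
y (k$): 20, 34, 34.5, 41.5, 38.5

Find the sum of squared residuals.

SSE = 19.5

x=1: ŷ = 19.5 + 1 = 20.5; r = 20 − 20.5 = -0.5
x=13: ŷ = 19.5 + 13 = 32.5; r = 34 − 32.5 = 1.5
x=17: ŷ = 19.5 + 17 = 36.5; r = 34.5 − 36.5 = -2
x=19: ŷ = 19.5 + 19 = 38.5; r = 41.5 − 38.5 = 3
x=21: ŷ = 19.5 + 21 = 40.5; r = 38.5 − 40.5 = -2
SSE = 0.25 + 2.25 + 4 + 9 + 4 = 19.5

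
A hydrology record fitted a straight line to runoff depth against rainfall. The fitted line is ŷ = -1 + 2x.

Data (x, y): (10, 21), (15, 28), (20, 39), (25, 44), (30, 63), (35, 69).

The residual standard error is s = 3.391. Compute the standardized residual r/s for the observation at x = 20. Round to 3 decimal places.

0.000

ŷ = -1 + 2·20 = 39
r = 39 − 39 = 0
r/s = 0 / 3.391 = 0.000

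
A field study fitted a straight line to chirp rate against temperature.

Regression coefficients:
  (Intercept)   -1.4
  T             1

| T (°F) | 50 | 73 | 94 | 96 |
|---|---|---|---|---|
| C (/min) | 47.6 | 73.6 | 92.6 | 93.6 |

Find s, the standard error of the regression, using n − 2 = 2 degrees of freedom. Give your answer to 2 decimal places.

s = 1.73

T=50: ŷ = -1.4 + 50 = 48.6; e = 47.6 − 48.6 = -1
T=73: ŷ = -1.4 + 73 = 71.6; e = 73.6 − 71.6 = 2
T=94: ŷ = -1.4 + 94 = 92.6; e = 92.6 − 92.6 = 0
T=96: ŷ = -1.4 + 96 = 94.6; e = 93.6 − 94.6 = -1
SSE = 1 + 4 + 0 + 1 = 6
s = √(6/2) = √3 ≈ 1.73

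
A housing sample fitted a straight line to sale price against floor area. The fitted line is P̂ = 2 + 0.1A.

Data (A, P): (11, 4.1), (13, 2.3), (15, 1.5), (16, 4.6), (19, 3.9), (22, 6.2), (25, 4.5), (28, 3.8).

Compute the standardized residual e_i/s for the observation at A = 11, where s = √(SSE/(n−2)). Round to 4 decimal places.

0.7071

A=11: P̂ = 2 + 0.1·11 = 3.1; e = 4.1 − 3.1 = 1
A=13: P̂ = 2 + 0.1·13 = 3.3; e = 2.3 − 3.3 = -1
A=15: P̂ = 2 + 0.1·15 = 3.5; e = 1.5 − 3.5 = -2
A=16: P̂ = 2 + 0.1·16 = 3.6; e = 4.6 − 3.6 = 1
A=19: P̂ = 2 + 0.1·19 = 3.9; e = 3.9 − 3.9 = 0
A=22: P̂ = 2 + 0.1·22 = 4.2; e = 6.2 − 4.2 = 2
A=25: P̂ = 2 + 0.1·25 = 4.5; e = 4.5 − 4.5 = 0
A=28: P̂ = 2 + 0.1·28 = 4.8; e = 3.8 − 4.8 = -1
SSE = 1 + 1 + 4 + 1 + 0 + 4 + 0 + 1 = 12
s = √(12/6) = 1.41421
e/s = 1 / 1.41421 = 0.7071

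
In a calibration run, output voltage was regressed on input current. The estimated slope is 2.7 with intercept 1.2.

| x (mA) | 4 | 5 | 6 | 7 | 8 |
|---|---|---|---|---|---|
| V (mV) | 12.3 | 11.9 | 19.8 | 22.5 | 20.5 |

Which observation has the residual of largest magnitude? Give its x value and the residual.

x = 5, e = -2.8

x=4: V̂ = 1.2 + 2.7·4 = 12; e = 12.3 − 12 = 0.3
x=5: V̂ = 1.2 + 2.7·5 = 14.7; e = 11.9 − 14.7 = -2.8
x=6: V̂ = 1.2 + 2.7·6 = 17.4; e = 19.8 − 17.4 = 2.4
x=7: V̂ = 1.2 + 2.7·7 = 20.1; e = 22.5 − 20.1 = 2.4
x=8: V̂ = 1.2 + 2.7·8 = 22.8; e = 20.5 − 22.8 = -2.3
Largest |e| is 2.8 at x = 5, residual -2.8.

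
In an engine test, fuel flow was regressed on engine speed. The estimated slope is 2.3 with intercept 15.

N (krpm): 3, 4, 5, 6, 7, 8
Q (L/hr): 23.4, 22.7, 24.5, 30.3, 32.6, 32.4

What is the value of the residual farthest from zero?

r = -2

N=3: ŷ = 15 + 2.3·3 = 21.9; r = 23.4 − 21.9 = 1.5
N=4: ŷ = 15 + 2.3·4 = 24.2; r = 22.7 − 24.2 = -1.5
N=5: ŷ = 15 + 2.3·5 = 26.5; r = 24.5 − 26.5 = -2
N=6: ŷ = 15 + 2.3·6 = 28.8; r = 30.3 − 28.8 = 1.5
N=7: ŷ = 15 + 2.3·7 = 31.1; r = 32.6 − 31.1 = 1.5
N=8: ŷ = 15 + 2.3·8 = 33.4; r = 32.4 − 33.4 = -1
Largest |r| is 2 at N = 5, residual -2.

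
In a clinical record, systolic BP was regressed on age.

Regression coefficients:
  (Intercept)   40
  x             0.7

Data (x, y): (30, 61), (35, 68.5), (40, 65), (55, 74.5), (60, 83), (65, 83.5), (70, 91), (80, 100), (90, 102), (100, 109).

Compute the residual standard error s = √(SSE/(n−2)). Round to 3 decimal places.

s = 2.915

x=30: ŷ = 40 + 0.7·30 = 61; r = 61 − 61 = 0
x=35: ŷ = 40 + 0.7·35 = 64.5; r = 68.5 − 64.5 = 4
x=40: ŷ = 40 + 0.7·40 = 68; r = 65 − 68 = -3
x=55: ŷ = 40 + 0.7·55 = 78.5; r = 74.5 − 78.5 = -4
x=60: ŷ = 40 + 0.7·60 = 82; r = 83 − 82 = 1
x=65: ŷ = 40 + 0.7·65 = 85.5; r = 83.5 − 85.5 = -2
x=70: ŷ = 40 + 0.7·70 = 89; r = 91 − 89 = 2
x=80: ŷ = 40 + 0.7·80 = 96; r = 100 − 96 = 4
x=90: ŷ = 40 + 0.7·90 = 103; r = 102 − 103 = -1
x=100: ŷ = 40 + 0.7·100 = 110; r = 109 − 110 = -1
SSE = 0 + 16 + 9 + 16 + 1 + 4 + 4 + 16 + 1 + 1 = 68
s = √(68/8) = √8.5 ≈ 2.915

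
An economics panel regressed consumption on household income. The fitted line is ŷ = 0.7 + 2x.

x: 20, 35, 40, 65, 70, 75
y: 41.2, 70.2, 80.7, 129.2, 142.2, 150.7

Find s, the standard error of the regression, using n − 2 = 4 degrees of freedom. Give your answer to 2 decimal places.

s = 1.12

x=20: ŷ = 0.7 + 2·20 = 40.7; e = 41.2 − 40.7 = 0.5
x=35: ŷ = 0.7 + 2·35 = 70.7; e = 70.2 − 70.7 = -0.5
x=40: ŷ = 0.7 + 2·40 = 80.7; e = 80.7 − 80.7 = 0
x=65: ŷ = 0.7 + 2·65 = 130.7; e = 129.2 − 130.7 = -1.5
x=70: ŷ = 0.7 + 2·70 = 140.7; e = 142.2 − 140.7 = 1.5
x=75: ŷ = 0.7 + 2·75 = 150.7; e = 150.7 − 150.7 = 0
SSE = 0.25 + 0.25 + 0 + 2.25 + 2.25 + 0 = 5
s = √(5/4) = √1.25 ≈ 1.12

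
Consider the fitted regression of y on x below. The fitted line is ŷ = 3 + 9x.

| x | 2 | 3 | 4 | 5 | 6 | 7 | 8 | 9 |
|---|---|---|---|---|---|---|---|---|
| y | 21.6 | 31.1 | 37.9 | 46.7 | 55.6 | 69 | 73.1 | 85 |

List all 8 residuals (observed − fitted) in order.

x=2: ŷ = 3 + 9·2 = 21; e = 21.6 − 21 = 0.6
x=3: ŷ = 3 + 9·3 = 30; e = 31.1 − 30 = 1.1
x=4: ŷ = 3 + 9·4 = 39; e = 37.9 − 39 = -1.1
x=5: ŷ = 3 + 9·5 = 48; e = 46.7 − 48 = -1.3
x=6: ŷ = 3 + 9·6 = 57; e = 55.6 − 57 = -1.4
x=7: ŷ = 3 + 9·7 = 66; e = 69 − 66 = 3
x=8: ŷ = 3 + 9·8 = 75; e = 73.1 − 75 = -1.9
x=9: ŷ = 3 + 9·9 = 84; e = 85 − 84 = 1

0.6, 1.1, -1.1, -1.3, -1.4, 3, -1.9, 1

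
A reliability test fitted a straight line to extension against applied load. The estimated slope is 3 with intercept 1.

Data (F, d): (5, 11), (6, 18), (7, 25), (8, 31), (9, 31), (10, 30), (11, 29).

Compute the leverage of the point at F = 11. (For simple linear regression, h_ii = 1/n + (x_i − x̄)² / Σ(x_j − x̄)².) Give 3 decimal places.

F̄ = (5 + 6 + 7 + 8 + 9 + 10 + 11)/7 = 8
Σ(F − F̄)² = 9 + 4 + 1 + 0 + 1 + 4 + 9 = 28
h = 1/7 + (3)²/28 = 0.142857 + 0.321429 = 0.464

h = 0.464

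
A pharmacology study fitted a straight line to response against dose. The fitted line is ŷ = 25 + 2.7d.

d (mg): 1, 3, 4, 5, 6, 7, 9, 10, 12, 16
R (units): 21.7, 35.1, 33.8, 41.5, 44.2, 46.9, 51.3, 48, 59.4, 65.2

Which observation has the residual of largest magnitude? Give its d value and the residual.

d=1: ŷ = 25 + 2.7·1 = 27.7; e = 21.7 − 27.7 = -6
d=3: ŷ = 25 + 2.7·3 = 33.1; e = 35.1 − 33.1 = 2
d=4: ŷ = 25 + 2.7·4 = 35.8; e = 33.8 − 35.8 = -2
d=5: ŷ = 25 + 2.7·5 = 38.5; e = 41.5 − 38.5 = 3
d=6: ŷ = 25 + 2.7·6 = 41.2; e = 44.2 − 41.2 = 3
d=7: ŷ = 25 + 2.7·7 = 43.9; e = 46.9 − 43.9 = 3
d=9: ŷ = 25 + 2.7·9 = 49.3; e = 51.3 − 49.3 = 2
d=10: ŷ = 25 + 2.7·10 = 52; e = 48 − 52 = -4
d=12: ŷ = 25 + 2.7·12 = 57.4; e = 59.4 − 57.4 = 2
d=16: ŷ = 25 + 2.7·16 = 68.2; e = 65.2 − 68.2 = -3
Largest |e| is 6 at d = 1, residual -6.

d = 1, e = -6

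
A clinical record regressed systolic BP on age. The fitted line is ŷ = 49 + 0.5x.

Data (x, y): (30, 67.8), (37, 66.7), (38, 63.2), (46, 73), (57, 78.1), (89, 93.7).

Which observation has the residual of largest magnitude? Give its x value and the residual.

x = 38, r = -4.8

x=30: ŷ = 49 + 0.5·30 = 64; r = 67.8 − 64 = 3.8
x=37: ŷ = 49 + 0.5·37 = 67.5; r = 66.7 − 67.5 = -0.8
x=38: ŷ = 49 + 0.5·38 = 68; r = 63.2 − 68 = -4.8
x=46: ŷ = 49 + 0.5·46 = 72; r = 73 − 72 = 1
x=57: ŷ = 49 + 0.5·57 = 77.5; r = 78.1 − 77.5 = 0.6
x=89: ŷ = 49 + 0.5·89 = 93.5; r = 93.7 − 93.5 = 0.2
Largest |r| is 4.8 at x = 38, residual -4.8.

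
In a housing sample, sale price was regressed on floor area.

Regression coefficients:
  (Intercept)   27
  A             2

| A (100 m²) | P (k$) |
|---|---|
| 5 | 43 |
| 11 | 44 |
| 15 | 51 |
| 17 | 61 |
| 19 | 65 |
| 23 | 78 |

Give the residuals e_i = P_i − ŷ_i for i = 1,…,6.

6, -5, -6, 0, 0, 5

A=5: ŷ = 27 + 2·5 = 37; e = 43 − 37 = 6
A=11: ŷ = 27 + 2·11 = 49; e = 44 − 49 = -5
A=15: ŷ = 27 + 2·15 = 57; e = 51 − 57 = -6
A=17: ŷ = 27 + 2·17 = 61; e = 61 − 61 = 0
A=19: ŷ = 27 + 2·19 = 65; e = 65 − 65 = 0
A=23: ŷ = 27 + 2·23 = 73; e = 78 − 73 = 5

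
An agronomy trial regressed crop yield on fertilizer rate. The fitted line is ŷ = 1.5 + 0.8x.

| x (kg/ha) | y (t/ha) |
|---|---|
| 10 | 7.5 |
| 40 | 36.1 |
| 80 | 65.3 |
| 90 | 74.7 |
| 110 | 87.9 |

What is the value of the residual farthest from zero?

e = 2.6

x=10: ŷ = 1.5 + 0.8·10 = 9.5; e = 7.5 − 9.5 = -2
x=40: ŷ = 1.5 + 0.8·40 = 33.5; e = 36.1 − 33.5 = 2.6
x=80: ŷ = 1.5 + 0.8·80 = 65.5; e = 65.3 − 65.5 = -0.2
x=90: ŷ = 1.5 + 0.8·90 = 73.5; e = 74.7 − 73.5 = 1.2
x=110: ŷ = 1.5 + 0.8·110 = 89.5; e = 87.9 − 89.5 = -1.6
Largest |e| is 2.6 at x = 40, residual 2.6.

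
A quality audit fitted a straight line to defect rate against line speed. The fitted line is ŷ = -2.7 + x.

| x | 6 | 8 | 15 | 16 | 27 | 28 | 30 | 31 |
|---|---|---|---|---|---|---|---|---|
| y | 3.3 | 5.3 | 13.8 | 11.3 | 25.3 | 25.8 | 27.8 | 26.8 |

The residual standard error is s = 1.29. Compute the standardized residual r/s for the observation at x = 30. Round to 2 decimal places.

0.39

ŷ = -2.7 + 30 = 27.3
r = 27.8 − 27.3 = 0.5
r/s = 0.5 / 1.29 = 0.39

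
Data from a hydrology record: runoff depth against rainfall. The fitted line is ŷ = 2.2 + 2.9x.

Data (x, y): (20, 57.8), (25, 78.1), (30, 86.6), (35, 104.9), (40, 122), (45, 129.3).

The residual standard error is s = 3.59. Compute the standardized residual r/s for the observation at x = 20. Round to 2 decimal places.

-0.67

ŷ = 2.2 + 2.9·20 = 60.2
r = 57.8 − 60.2 = -2.4
r/s = -2.4 / 3.59 = -0.67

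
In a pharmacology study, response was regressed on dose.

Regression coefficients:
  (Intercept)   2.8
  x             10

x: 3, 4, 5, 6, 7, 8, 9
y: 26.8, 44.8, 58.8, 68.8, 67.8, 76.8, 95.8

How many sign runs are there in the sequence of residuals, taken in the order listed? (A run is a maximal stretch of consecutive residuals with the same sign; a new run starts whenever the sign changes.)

x=3: ŷ = 2.8 + 10·3 = 32.8; r = 26.8 − 32.8 = -6
x=4: ŷ = 2.8 + 10·4 = 42.8; r = 44.8 − 42.8 = 2
x=5: ŷ = 2.8 + 10·5 = 52.8; r = 58.8 − 52.8 = 6
x=6: ŷ = 2.8 + 10·6 = 62.8; r = 68.8 − 62.8 = 6
x=7: ŷ = 2.8 + 10·7 = 72.8; r = 67.8 − 72.8 = -5
x=8: ŷ = 2.8 + 10·8 = 82.8; r = 76.8 − 82.8 = -6
x=9: ŷ = 2.8 + 10·9 = 92.8; r = 95.8 − 92.8 = 3
Signs: − + + + − − +
Runs: −×1, +×3, −×2, +×1 → 4

4 runs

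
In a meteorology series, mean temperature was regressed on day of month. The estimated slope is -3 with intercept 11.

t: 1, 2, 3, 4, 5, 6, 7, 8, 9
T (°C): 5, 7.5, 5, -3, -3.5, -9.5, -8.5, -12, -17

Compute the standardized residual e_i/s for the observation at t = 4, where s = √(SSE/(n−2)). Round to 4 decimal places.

t=1: ŷ = 11 − 3·1 = 8; e = 5 − 8 = -3
t=2: ŷ = 11 − 3·2 = 5; e = 7.5 − 5 = 2.5
t=3: ŷ = 11 − 3·3 = 2; e = 5 − 2 = 3
t=4: ŷ = 11 − 3·4 = -1; e = -3 − (-1) = -2
t=5: ŷ = 11 − 3·5 = -4; e = -3.5 − (-4) = 0.5
t=6: ŷ = 11 − 3·6 = -7; e = -9.5 − (-7) = -2.5
t=7: ŷ = 11 − 3·7 = -10; e = -8.5 − (-10) = 1.5
t=8: ŷ = 11 − 3·8 = -13; e = -12 − (-13) = 1
t=9: ŷ = 11 − 3·9 = -16; e = -17 − (-16) = -1
SSE = 9 + 6.25 + 9 + 4 + 0.25 + 6.25 + 2.25 + 1 + 1 = 39
s = √(39/7) = 2.36039
e/s = -2 / 2.36039 = -0.8473

-0.8473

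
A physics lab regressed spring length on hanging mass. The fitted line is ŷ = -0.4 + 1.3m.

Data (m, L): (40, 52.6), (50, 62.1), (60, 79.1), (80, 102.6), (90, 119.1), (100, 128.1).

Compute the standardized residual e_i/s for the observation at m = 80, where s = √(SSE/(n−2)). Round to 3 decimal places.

m=40: ŷ = -0.4 + 1.3·40 = 51.6; e = 52.6 − 51.6 = 1
m=50: ŷ = -0.4 + 1.3·50 = 64.6; e = 62.1 − 64.6 = -2.5
m=60: ŷ = -0.4 + 1.3·60 = 77.6; e = 79.1 − 77.6 = 1.5
m=80: ŷ = -0.4 + 1.3·80 = 103.6; e = 102.6 − 103.6 = -1
m=90: ŷ = -0.4 + 1.3·90 = 116.6; e = 119.1 − 116.6 = 2.5
m=100: ŷ = -0.4 + 1.3·100 = 129.6; e = 128.1 − 129.6 = -1.5
SSE = 1 + 6.25 + 2.25 + 1 + 6.25 + 2.25 = 19
s = √(19/4) = 2.17945
e/s = -1 / 2.17945 = -0.459

-0.459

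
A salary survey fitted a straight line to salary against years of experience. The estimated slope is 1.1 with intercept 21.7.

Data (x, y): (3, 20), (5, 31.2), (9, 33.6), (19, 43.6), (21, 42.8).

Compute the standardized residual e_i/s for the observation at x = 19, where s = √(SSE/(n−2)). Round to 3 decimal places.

x=3: ŷ = 21.7 + 1.1·3 = 25; e = 20 − 25 = -5
x=5: ŷ = 21.7 + 1.1·5 = 27.2; e = 31.2 − 27.2 = 4
x=9: ŷ = 21.7 + 1.1·9 = 31.6; e = 33.6 − 31.6 = 2
x=19: ŷ = 21.7 + 1.1·19 = 42.6; e = 43.6 − 42.6 = 1
x=21: ŷ = 21.7 + 1.1·21 = 44.8; e = 42.8 − 44.8 = -2
SSE = 25 + 16 + 4 + 1 + 4 = 50
s = √(50/3) = 4.08248
e/s = 1 / 4.08248 = 0.245

0.245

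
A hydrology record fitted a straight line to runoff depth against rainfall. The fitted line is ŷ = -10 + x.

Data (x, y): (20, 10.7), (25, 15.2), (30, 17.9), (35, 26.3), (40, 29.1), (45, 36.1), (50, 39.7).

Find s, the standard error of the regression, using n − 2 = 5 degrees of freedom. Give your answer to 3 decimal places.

s = 1.322

x=20: ŷ = -10 + 20 = 10; r = 10.7 − 10 = 0.7
x=25: ŷ = -10 + 25 = 15; r = 15.2 − 15 = 0.2
x=30: ŷ = -10 + 30 = 20; r = 17.9 − 20 = -2.1
x=35: ŷ = -10 + 35 = 25; r = 26.3 − 25 = 1.3
x=40: ŷ = -10 + 40 = 30; r = 29.1 − 30 = -0.9
x=45: ŷ = -10 + 45 = 35; r = 36.1 − 35 = 1.1
x=50: ŷ = -10 + 50 = 40; r = 39.7 − 40 = -0.3
SSE = 0.49 + 0.04 + 4.41 + 1.69 + 0.81 + 1.21 + 0.09 = 8.74
s = √(8.74/5) = √1.748 ≈ 1.322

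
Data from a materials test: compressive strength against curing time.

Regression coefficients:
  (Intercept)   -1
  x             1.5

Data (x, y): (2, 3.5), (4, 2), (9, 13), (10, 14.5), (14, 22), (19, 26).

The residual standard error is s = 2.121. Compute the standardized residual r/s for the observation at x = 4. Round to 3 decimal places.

ŷ = -1 + 1.5·4 = 5
r = 2 − 5 = -3
r/s = -3 / 2.121 = -1.414

-1.414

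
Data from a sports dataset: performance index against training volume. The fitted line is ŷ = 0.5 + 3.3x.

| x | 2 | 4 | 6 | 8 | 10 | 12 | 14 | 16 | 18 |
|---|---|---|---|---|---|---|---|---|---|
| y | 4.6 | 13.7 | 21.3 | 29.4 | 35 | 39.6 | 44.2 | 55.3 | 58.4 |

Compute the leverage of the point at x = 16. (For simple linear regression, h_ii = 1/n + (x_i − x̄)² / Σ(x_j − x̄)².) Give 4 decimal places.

h = 0.2611

x̄ = (2 + 4 + 6 + 8 + 10 + 12 + 14 + 16 + 18)/9 = 10
Σ(x − x̄)² = 64 + 36 + 16 + 4 + 0 + 4 + 16 + 36 + 64 = 240
h = 1/9 + (6)²/240 = 0.111111 + 0.15 = 0.2611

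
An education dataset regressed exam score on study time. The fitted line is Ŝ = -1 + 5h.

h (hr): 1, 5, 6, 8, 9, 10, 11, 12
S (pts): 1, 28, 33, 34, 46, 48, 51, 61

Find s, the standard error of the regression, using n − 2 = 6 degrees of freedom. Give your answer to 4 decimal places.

h=1: Ŝ = -1 + 5·1 = 4; r = 1 − 4 = -3
h=5: Ŝ = -1 + 5·5 = 24; r = 28 − 24 = 4
h=6: Ŝ = -1 + 5·6 = 29; r = 33 − 29 = 4
h=8: Ŝ = -1 + 5·8 = 39; r = 34 − 39 = -5
h=9: Ŝ = -1 + 5·9 = 44; r = 46 − 44 = 2
h=10: Ŝ = -1 + 5·10 = 49; r = 48 − 49 = -1
h=11: Ŝ = -1 + 5·11 = 54; r = 51 − 54 = -3
h=12: Ŝ = -1 + 5·12 = 59; r = 61 − 59 = 2
SSE = 9 + 16 + 16 + 25 + 4 + 1 + 9 + 4 = 84
s = √(84/6) = √14 ≈ 3.7417

s = 3.7417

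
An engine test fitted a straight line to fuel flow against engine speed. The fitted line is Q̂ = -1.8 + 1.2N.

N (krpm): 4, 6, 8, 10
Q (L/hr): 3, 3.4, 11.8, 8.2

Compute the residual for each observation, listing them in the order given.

0, -2, 4, -2

N=4: Q̂ = -1.8 + 1.2·4 = 3; r = 3 − 3 = 0
N=6: Q̂ = -1.8 + 1.2·6 = 5.4; r = 3.4 − 5.4 = -2
N=8: Q̂ = -1.8 + 1.2·8 = 7.8; r = 11.8 − 7.8 = 4
N=10: Q̂ = -1.8 + 1.2·10 = 10.2; r = 8.2 − 10.2 = -2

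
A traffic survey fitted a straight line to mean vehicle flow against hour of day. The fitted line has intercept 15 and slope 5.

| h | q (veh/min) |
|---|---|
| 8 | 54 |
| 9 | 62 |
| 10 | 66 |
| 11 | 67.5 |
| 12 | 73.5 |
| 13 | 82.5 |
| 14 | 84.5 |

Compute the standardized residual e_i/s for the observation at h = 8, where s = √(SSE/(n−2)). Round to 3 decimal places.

-0.488

h=8: q̂ = 15 + 5·8 = 55; e = 54 − 55 = -1
h=9: q̂ = 15 + 5·9 = 60; e = 62 − 60 = 2
h=10: q̂ = 15 + 5·10 = 65; e = 66 − 65 = 1
h=11: q̂ = 15 + 5·11 = 70; e = 67.5 − 70 = -2.5
h=12: q̂ = 15 + 5·12 = 75; e = 73.5 − 75 = -1.5
h=13: q̂ = 15 + 5·13 = 80; e = 82.5 − 80 = 2.5
h=14: q̂ = 15 + 5·14 = 85; e = 84.5 − 85 = -0.5
SSE = 1 + 4 + 1 + 6.25 + 2.25 + 6.25 + 0.25 = 21
s = √(21/5) = 2.04939
e/s = -1 / 2.04939 = -0.488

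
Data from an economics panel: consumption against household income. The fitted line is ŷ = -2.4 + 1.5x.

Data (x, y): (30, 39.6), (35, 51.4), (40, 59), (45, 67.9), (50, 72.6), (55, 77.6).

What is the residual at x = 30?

ŷ = -2.4 + 1.5·30 = 42.6
e = 39.6 − 42.6 = -3

e = -3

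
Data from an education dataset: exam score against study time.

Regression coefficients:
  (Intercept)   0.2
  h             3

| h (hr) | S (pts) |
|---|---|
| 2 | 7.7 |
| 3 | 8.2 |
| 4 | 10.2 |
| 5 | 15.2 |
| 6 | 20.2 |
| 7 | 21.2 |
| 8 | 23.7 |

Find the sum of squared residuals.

h=2: ŷ = 0.2 + 3·2 = 6.2; r = 7.7 − 6.2 = 1.5
h=3: ŷ = 0.2 + 3·3 = 9.2; r = 8.2 − 9.2 = -1
h=4: ŷ = 0.2 + 3·4 = 12.2; r = 10.2 − 12.2 = -2
h=5: ŷ = 0.2 + 3·5 = 15.2; r = 15.2 − 15.2 = 0
h=6: ŷ = 0.2 + 3·6 = 18.2; r = 20.2 − 18.2 = 2
h=7: ŷ = 0.2 + 3·7 = 21.2; r = 21.2 − 21.2 = 0
h=8: ŷ = 0.2 + 3·8 = 24.2; r = 23.7 − 24.2 = -0.5
SSE = 2.25 + 1 + 4 + 0 + 4 + 0 + 0.25 = 11.5

SSE = 11.5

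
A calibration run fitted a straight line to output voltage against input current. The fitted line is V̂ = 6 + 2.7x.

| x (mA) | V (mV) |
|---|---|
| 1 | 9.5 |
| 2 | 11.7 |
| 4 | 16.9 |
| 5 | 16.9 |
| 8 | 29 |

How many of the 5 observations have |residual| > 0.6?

3

x=1: V̂ = 6 + 2.7·1 = 8.7; e = 9.5 − 8.7 = 0.8
x=2: V̂ = 6 + 2.7·2 = 11.4; e = 11.7 − 11.4 = 0.3
x=4: V̂ = 6 + 2.7·4 = 16.8; e = 16.9 − 16.8 = 0.1
x=5: V̂ = 6 + 2.7·5 = 19.5; e = 16.9 − 19.5 = -2.6
x=8: V̂ = 6 + 2.7·8 = 27.6; e = 29 − 27.6 = 1.4
|e| > 0.6: x=1 (|e|=0.8), x=5 (|e|=2.6), x=8 (|e|=1.4) → 3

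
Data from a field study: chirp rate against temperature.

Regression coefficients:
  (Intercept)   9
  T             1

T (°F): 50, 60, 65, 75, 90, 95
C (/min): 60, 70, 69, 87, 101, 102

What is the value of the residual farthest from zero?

T=50: Ĉ = 9 + 50 = 59; e = 60 − 59 = 1
T=60: Ĉ = 9 + 60 = 69; e = 70 − 69 = 1
T=65: Ĉ = 9 + 65 = 74; e = 69 − 74 = -5
T=75: Ĉ = 9 + 75 = 84; e = 87 − 84 = 3
T=90: Ĉ = 9 + 90 = 99; e = 101 − 99 = 2
T=95: Ĉ = 9 + 95 = 104; e = 102 − 104 = -2
Largest |e| is 5 at T = 65, residual -5.

e = -5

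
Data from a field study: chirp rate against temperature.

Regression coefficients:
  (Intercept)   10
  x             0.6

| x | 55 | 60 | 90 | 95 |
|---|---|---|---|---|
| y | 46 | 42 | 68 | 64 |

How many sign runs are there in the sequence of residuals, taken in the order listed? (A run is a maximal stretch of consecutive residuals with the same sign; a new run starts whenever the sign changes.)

4 runs

x=55: ŷ = 10 + 0.6·55 = 43; e = 46 − 43 = 3
x=60: ŷ = 10 + 0.6·60 = 46; e = 42 − 46 = -4
x=90: ŷ = 10 + 0.6·90 = 64; e = 68 − 64 = 4
x=95: ŷ = 10 + 0.6·95 = 67; e = 64 − 67 = -3
Signs: + − + −
Runs: +×1, −×1, +×1, −×1 → 4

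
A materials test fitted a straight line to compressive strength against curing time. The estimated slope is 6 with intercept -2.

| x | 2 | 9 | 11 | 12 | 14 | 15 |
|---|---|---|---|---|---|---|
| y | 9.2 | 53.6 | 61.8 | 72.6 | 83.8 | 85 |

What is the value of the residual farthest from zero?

x=2: ŷ = -2 + 6·2 = 10; r = 9.2 − 10 = -0.8
x=9: ŷ = -2 + 6·9 = 52; r = 53.6 − 52 = 1.6
x=11: ŷ = -2 + 6·11 = 64; r = 61.8 − 64 = -2.2
x=12: ŷ = -2 + 6·12 = 70; r = 72.6 − 70 = 2.6
x=14: ŷ = -2 + 6·14 = 82; r = 83.8 − 82 = 1.8
x=15: ŷ = -2 + 6·15 = 88; r = 85 − 88 = -3
Largest |r| is 3 at x = 15, residual -3.

r = -3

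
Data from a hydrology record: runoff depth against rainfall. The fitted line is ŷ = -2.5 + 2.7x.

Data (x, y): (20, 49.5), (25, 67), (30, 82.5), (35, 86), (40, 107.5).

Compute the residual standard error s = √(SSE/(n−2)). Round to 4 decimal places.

s = 4.6188

x=20: ŷ = -2.5 + 2.7·20 = 51.5; e = 49.5 − 51.5 = -2
x=25: ŷ = -2.5 + 2.7·25 = 65; e = 67 − 65 = 2
x=30: ŷ = -2.5 + 2.7·30 = 78.5; e = 82.5 − 78.5 = 4
x=35: ŷ = -2.5 + 2.7·35 = 92; e = 86 − 92 = -6
x=40: ŷ = -2.5 + 2.7·40 = 105.5; e = 107.5 − 105.5 = 2
SSE = 4 + 4 + 16 + 36 + 4 = 64
s = √(64/3) = √21.3333 ≈ 4.6188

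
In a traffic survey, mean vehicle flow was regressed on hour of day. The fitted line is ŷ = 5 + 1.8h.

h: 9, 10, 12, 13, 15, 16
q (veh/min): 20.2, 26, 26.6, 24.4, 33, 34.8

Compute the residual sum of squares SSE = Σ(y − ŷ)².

SSE = 28

h=9: ŷ = 5 + 1.8·9 = 21.2; e = 20.2 − 21.2 = -1
h=10: ŷ = 5 + 1.8·10 = 23; e = 26 − 23 = 3
h=12: ŷ = 5 + 1.8·12 = 26.6; e = 26.6 − 26.6 = 0
h=13: ŷ = 5 + 1.8·13 = 28.4; e = 24.4 − 28.4 = -4
h=15: ŷ = 5 + 1.8·15 = 32; e = 33 − 32 = 1
h=16: ŷ = 5 + 1.8·16 = 33.8; e = 34.8 − 33.8 = 1
SSE = 1 + 9 + 0 + 16 + 1 + 1 = 28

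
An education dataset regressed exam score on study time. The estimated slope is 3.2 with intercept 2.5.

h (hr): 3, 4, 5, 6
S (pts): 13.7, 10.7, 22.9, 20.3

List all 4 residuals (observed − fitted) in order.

1.6, -4.6, 4.4, -1.4

h=3: ŷ = 2.5 + 3.2·3 = 12.1; r = 13.7 − 12.1 = 1.6
h=4: ŷ = 2.5 + 3.2·4 = 15.3; r = 10.7 − 15.3 = -4.6
h=5: ŷ = 2.5 + 3.2·5 = 18.5; r = 22.9 − 18.5 = 4.4
h=6: ŷ = 2.5 + 3.2·6 = 21.7; r = 20.3 − 21.7 = -1.4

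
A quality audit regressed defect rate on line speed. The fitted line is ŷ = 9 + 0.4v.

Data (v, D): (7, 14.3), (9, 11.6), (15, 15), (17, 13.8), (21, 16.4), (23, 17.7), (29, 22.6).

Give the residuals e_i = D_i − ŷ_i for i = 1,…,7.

v=7: ŷ = 9 + 0.4·7 = 11.8; e = 14.3 − 11.8 = 2.5
v=9: ŷ = 9 + 0.4·9 = 12.6; e = 11.6 − 12.6 = -1
v=15: ŷ = 9 + 0.4·15 = 15; e = 15 − 15 = 0
v=17: ŷ = 9 + 0.4·17 = 15.8; e = 13.8 − 15.8 = -2
v=21: ŷ = 9 + 0.4·21 = 17.4; e = 16.4 − 17.4 = -1
v=23: ŷ = 9 + 0.4·23 = 18.2; e = 17.7 − 18.2 = -0.5
v=29: ŷ = 9 + 0.4·29 = 20.6; e = 22.6 − 20.6 = 2

2.5, -1, 0, -2, -1, -0.5, 2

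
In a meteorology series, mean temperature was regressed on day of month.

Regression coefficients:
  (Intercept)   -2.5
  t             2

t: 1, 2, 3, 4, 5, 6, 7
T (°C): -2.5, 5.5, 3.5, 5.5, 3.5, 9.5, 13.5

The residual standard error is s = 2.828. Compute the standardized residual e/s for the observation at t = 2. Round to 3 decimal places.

ŷ = -2.5 + 2·2 = 1.5
e = 5.5 − 1.5 = 4
e/s = 4 / 2.828 = 1.414

1.414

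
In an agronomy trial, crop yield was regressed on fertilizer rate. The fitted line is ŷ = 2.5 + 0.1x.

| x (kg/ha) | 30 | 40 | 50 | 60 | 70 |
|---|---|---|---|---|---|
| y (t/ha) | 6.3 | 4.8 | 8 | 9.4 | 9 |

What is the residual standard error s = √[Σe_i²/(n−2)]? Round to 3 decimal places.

x=30: ŷ = 2.5 + 0.1·30 = 5.5; e = 6.3 − 5.5 = 0.8
x=40: ŷ = 2.5 + 0.1·40 = 6.5; e = 4.8 − 6.5 = -1.7
x=50: ŷ = 2.5 + 0.1·50 = 7.5; e = 8 − 7.5 = 0.5
x=60: ŷ = 2.5 + 0.1·60 = 8.5; e = 9.4 − 8.5 = 0.9
x=70: ŷ = 2.5 + 0.1·70 = 9.5; e = 9 − 9.5 = -0.5
SSE = 0.64 + 2.89 + 0.25 + 0.81 + 0.25 = 4.84
s = √(4.84/3) = √1.61333 ≈ 1.270

s = 1.270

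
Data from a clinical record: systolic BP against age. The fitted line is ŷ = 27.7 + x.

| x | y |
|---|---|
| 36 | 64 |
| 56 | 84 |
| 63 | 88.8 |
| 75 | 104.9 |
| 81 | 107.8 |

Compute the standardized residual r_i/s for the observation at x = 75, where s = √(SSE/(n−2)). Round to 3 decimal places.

x=36: ŷ = 27.7 + 36 = 63.7; r = 64 − 63.7 = 0.3
x=56: ŷ = 27.7 + 56 = 83.7; r = 84 − 83.7 = 0.3
x=63: ŷ = 27.7 + 63 = 90.7; r = 88.8 − 90.7 = -1.9
x=75: ŷ = 27.7 + 75 = 102.7; r = 104.9 − 102.7 = 2.2
x=81: ŷ = 27.7 + 81 = 108.7; r = 107.8 − 108.7 = -0.9
SSE = 0.09 + 0.09 + 3.61 + 4.84 + 0.81 = 9.44
s = √(9.44/3) = 1.77388
r/s = 2.2 / 1.77388 = 1.240

1.240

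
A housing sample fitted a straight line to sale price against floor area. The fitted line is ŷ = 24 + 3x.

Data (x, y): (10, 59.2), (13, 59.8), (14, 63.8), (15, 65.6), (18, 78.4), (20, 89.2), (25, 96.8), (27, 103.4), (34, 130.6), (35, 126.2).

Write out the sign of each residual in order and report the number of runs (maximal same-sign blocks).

x=10: ŷ = 24 + 3·10 = 54; e = 59.2 − 54 = 5.2
x=13: ŷ = 24 + 3·13 = 63; e = 59.8 − 63 = -3.2
x=14: ŷ = 24 + 3·14 = 66; e = 63.8 − 66 = -2.2
x=15: ŷ = 24 + 3·15 = 69; e = 65.6 − 69 = -3.4
x=18: ŷ = 24 + 3·18 = 78; e = 78.4 − 78 = 0.4
x=20: ŷ = 24 + 3·20 = 84; e = 89.2 − 84 = 5.2
x=25: ŷ = 24 + 3·25 = 99; e = 96.8 − 99 = -2.2
x=27: ŷ = 24 + 3·27 = 105; e = 103.4 − 105 = -1.6
x=34: ŷ = 24 + 3·34 = 126; e = 130.6 − 126 = 4.6
x=35: ŷ = 24 + 3·35 = 129; e = 126.2 − 129 = -2.8
Signs: + − − − + + − − + −
Runs: +×1, −×3, +×2, −×2, +×1, −×1 → 6

6 runs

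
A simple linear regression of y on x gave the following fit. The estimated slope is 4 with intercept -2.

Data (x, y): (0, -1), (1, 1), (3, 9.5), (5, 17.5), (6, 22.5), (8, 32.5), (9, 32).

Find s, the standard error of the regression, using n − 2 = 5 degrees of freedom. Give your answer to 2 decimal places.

s = 1.61

x=0: ŷ = -2 + 4·0 = -2; e = -1 − (-2) = 1
x=1: ŷ = -2 + 4·1 = 2; e = 1 − 2 = -1
x=3: ŷ = -2 + 4·3 = 10; e = 9.5 − 10 = -0.5
x=5: ŷ = -2 + 4·5 = 18; e = 17.5 − 18 = -0.5
x=6: ŷ = -2 + 4·6 = 22; e = 22.5 − 22 = 0.5
x=8: ŷ = -2 + 4·8 = 30; e = 32.5 − 30 = 2.5
x=9: ŷ = -2 + 4·9 = 34; e = 32 − 34 = -2
SSE = 1 + 1 + 0.25 + 0.25 + 0.25 + 6.25 + 4 = 13
s = √(13/5) = √2.6 ≈ 1.61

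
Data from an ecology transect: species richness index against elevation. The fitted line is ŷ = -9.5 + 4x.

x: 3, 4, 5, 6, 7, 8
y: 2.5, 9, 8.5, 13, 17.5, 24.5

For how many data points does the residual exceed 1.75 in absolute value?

x=3: ŷ = -9.5 + 4·3 = 2.5; r = 2.5 − 2.5 = 0
x=4: ŷ = -9.5 + 4·4 = 6.5; r = 9 − 6.5 = 2.5
x=5: ŷ = -9.5 + 4·5 = 10.5; r = 8.5 − 10.5 = -2
x=6: ŷ = -9.5 + 4·6 = 14.5; r = 13 − 14.5 = -1.5
x=7: ŷ = -9.5 + 4·7 = 18.5; r = 17.5 − 18.5 = -1
x=8: ŷ = -9.5 + 4·8 = 22.5; r = 24.5 − 22.5 = 2
|r| > 1.75: x=4 (|r|=2.5), x=5 (|r|=2), x=8 (|r|=2) → 3

3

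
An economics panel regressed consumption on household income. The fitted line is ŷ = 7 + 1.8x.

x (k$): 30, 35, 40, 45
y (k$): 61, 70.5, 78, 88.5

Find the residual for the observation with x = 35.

e = 0.5

ŷ = 7 + 1.8·35 = 70
e = 70.5 − 70 = 0.5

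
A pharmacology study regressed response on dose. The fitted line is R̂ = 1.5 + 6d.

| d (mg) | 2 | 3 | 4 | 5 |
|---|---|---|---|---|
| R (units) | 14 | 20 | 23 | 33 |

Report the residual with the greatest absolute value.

e = -2.5

d=2: R̂ = 1.5 + 6·2 = 13.5; e = 14 − 13.5 = 0.5
d=3: R̂ = 1.5 + 6·3 = 19.5; e = 20 − 19.5 = 0.5
d=4: R̂ = 1.5 + 6·4 = 25.5; e = 23 − 25.5 = -2.5
d=5: R̂ = 1.5 + 6·5 = 31.5; e = 33 − 31.5 = 1.5
Largest |e| is 2.5 at d = 4, residual -2.5.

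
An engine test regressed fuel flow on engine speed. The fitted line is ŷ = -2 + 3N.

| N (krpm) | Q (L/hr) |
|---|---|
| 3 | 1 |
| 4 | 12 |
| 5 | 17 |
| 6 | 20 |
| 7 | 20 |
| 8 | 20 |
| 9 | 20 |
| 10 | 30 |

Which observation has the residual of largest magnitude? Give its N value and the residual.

N=3: ŷ = -2 + 3·3 = 7; r = 1 − 7 = -6
N=4: ŷ = -2 + 3·4 = 10; r = 12 − 10 = 2
N=5: ŷ = -2 + 3·5 = 13; r = 17 − 13 = 4
N=6: ŷ = -2 + 3·6 = 16; r = 20 − 16 = 4
N=7: ŷ = -2 + 3·7 = 19; r = 20 − 19 = 1
N=8: ŷ = -2 + 3·8 = 22; r = 20 − 22 = -2
N=9: ŷ = -2 + 3·9 = 25; r = 20 − 25 = -5
N=10: ŷ = -2 + 3·10 = 28; r = 30 − 28 = 2
Largest |r| is 6 at N = 3, residual -6.

N = 3, r = -6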